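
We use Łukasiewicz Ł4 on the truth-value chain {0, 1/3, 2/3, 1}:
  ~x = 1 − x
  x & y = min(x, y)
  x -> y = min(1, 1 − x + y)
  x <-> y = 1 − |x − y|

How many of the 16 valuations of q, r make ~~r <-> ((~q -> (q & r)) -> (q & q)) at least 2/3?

q = 0, r = 0 ↦ 0  <
q = 0, r = 1/3 ↦ 1/3  <
q = 0, r = 2/3 ↦ 2/3  ≥
q = 0, r = 1 ↦ 1  ≥
q = 1/3, r = 0 ↦ 0  <
q = 1/3, r = 1/3 ↦ 2/3  ≥
q = 1/3, r = 2/3 ↦ 1  ≥
q = 1/3, r = 1 ↦ 2/3  ≥
q = 2/3, r = 0 ↦ 0  <
q = 2/3, r = 1/3 ↦ 2/3  ≥
q = 2/3, r = 2/3 ↦ 1  ≥
q = 2/3, r = 1 ↦ 2/3  ≥
q = 1, r = 0 ↦ 0  <
q = 1, r = 1/3 ↦ 1/3  <
q = 1, r = 2/3 ↦ 2/3  ≥
q = 1, r = 1 ↦ 1  ≥
So 10 of the 16 assignments meet the threshold.

10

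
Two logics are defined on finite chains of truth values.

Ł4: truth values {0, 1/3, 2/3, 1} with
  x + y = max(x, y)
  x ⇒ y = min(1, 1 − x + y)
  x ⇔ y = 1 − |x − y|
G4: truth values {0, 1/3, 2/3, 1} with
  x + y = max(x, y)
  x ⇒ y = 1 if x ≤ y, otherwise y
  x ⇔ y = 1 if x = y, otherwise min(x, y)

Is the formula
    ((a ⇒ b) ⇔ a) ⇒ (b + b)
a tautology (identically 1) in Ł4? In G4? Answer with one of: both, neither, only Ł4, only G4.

only G4

In Ł4: at a = 1/3, b = 0 the value is 1/3 — not a tautology.
In G4: every assignment gives 1 — tautology.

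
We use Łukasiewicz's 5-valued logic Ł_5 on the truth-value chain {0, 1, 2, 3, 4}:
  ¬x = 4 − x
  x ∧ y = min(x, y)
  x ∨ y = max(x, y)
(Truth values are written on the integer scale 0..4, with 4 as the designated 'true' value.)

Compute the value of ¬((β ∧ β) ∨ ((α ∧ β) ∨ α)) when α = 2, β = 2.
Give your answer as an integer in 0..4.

2

β ∧ β = 2 ∧ 2 = 2
α ∧ β = 2 ∧ 2 = 2
(α ∧ β) ∨ α = 2 ∨ 2 = 2
(β ∧ β) ∨ ((α ∧ β) ∨ α) = 2 ∨ 2 = 2
¬((β ∧ β) ∨ ((α ∧ β) ∨ α)) = ¬2 = 2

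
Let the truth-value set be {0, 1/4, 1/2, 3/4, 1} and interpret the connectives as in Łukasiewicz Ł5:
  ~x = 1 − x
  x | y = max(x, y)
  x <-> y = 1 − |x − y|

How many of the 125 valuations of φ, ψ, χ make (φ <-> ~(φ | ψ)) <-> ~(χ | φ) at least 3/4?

value 1: 43 assignments (counts)
value 3/4: 39 assignments (counts)
value 1/2: 26 assignments
value 1/4: 11 assignments
value 0: 6 assignments
So 82 of the 125 assignments meet the threshold.

82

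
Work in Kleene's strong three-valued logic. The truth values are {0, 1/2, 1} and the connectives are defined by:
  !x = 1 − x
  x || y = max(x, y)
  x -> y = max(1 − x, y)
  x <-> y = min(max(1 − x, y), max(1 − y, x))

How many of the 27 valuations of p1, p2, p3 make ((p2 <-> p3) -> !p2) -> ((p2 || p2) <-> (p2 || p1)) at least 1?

value 1: 12 assignments (counts)
value 1/2: 12 assignments
value 0: 3 assignments
So 12 of the 27 assignments meet the threshold.

12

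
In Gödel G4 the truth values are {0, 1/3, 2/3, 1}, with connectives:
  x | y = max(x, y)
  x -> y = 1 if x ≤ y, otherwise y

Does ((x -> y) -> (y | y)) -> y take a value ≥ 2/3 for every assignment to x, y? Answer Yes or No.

Counterexample: take x = 1/3, y = 0.
x -> y = 1/3 -> 0 = 0
y | y = 0 | 0 = 0
(x -> y) -> (y | y) = 0 -> 0 = 1
((x -> y) -> (y | y)) -> y = 1 -> 0 = 0
This gives 0, which is below 2/3.

No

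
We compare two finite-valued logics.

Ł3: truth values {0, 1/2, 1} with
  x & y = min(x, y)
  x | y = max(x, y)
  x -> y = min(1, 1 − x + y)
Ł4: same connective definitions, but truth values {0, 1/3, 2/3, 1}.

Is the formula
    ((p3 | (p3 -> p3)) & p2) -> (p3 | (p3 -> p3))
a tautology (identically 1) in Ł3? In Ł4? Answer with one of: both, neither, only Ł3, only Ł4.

both

In Ł3: every assignment gives 1 — tautology.
In Ł4: every assignment gives 1 — tautology.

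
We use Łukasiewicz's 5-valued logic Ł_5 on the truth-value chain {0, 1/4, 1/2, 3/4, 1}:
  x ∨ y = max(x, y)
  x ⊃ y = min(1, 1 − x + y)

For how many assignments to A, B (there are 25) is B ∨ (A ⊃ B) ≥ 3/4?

value 1: 15 assignments (counts)
value 3/4: 4 assignments (counts)
value 1/2: 3 assignments
value 1/4: 2 assignments
value 0: 1 assignment
So 19 of the 25 assignments meet the threshold.

19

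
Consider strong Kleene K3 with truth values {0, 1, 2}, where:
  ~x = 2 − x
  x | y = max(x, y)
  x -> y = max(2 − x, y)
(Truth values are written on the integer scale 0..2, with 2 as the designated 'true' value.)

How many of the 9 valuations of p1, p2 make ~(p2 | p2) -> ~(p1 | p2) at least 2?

4

p1 = 0, p2 = 0 ↦ 2  ≥
p1 = 0, p2 = 1 ↦ 1  <
p1 = 0, p2 = 2 ↦ 2  ≥
p1 = 1, p2 = 0 ↦ 1  <
p1 = 1, p2 = 1 ↦ 1  <
p1 = 1, p2 = 2 ↦ 2  ≥
p1 = 2, p2 = 0 ↦ 0  <
p1 = 2, p2 = 1 ↦ 1  <
p1 = 2, p2 = 2 ↦ 2  ≥
So 4 of the 9 assignments meet the threshold.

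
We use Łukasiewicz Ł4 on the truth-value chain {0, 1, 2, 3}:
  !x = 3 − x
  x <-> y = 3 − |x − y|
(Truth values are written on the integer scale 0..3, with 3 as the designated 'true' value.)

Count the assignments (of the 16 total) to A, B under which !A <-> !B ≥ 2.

10

A = 0, B = 0 ↦ 3  ≥
A = 0, B = 1 ↦ 2  ≥
A = 0, B = 2 ↦ 1  <
A = 0, B = 3 ↦ 0  <
A = 1, B = 0 ↦ 2  ≥
A = 1, B = 1 ↦ 3  ≥
A = 1, B = 2 ↦ 2  ≥
A = 1, B = 3 ↦ 1  <
A = 2, B = 0 ↦ 1  <
A = 2, B = 1 ↦ 2  ≥
A = 2, B = 2 ↦ 3  ≥
A = 2, B = 3 ↦ 2  ≥
A = 3, B = 0 ↦ 0  <
A = 3, B = 1 ↦ 1  <
A = 3, B = 2 ↦ 2  ≥
A = 3, B = 3 ↦ 3  ≥
So 10 of the 16 assignments meet the threshold.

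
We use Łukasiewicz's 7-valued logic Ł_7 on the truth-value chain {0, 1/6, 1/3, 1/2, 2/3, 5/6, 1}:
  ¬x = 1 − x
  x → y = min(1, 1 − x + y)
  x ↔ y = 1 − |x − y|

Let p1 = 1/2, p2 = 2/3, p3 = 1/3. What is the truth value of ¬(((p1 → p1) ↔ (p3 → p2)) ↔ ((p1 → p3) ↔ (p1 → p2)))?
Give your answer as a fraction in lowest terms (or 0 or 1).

1/6

p1 → p1 = 1/2 → 1/2 = 1
p3 → p2 = 1/3 → 2/3 = 1
(p1 → p1) ↔ (p3 → p2) = 1 ↔ 1 = 1
p1 → p3 = 1/2 → 1/3 = 5/6
p1 → p2 = 1/2 → 2/3 = 1
(p1 → p3) ↔ (p1 → p2) = 5/6 ↔ 1 = 5/6
((p1 → p1) ↔ (p3 → p2)) ↔ ((p1 → p3) ↔ (p1 → p2)) = 1 ↔ 5/6 = 5/6
¬(((p1 → p1) ↔ (p3 → p2)) ↔ ((p1 → p3) ↔ (p1 → p2))) = ¬5/6 = 1/6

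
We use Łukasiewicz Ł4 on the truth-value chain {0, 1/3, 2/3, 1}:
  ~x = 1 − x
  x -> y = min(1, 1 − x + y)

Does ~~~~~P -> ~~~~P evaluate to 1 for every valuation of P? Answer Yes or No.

Counterexample: take P = 0.
~P = ~0 = 1
~~P = ~1 = 0
~~~P = ~0 = 1
~~~~P = ~1 = 0
~~~~~P = ~0 = 1
~P = ~0 = 1
~~P = ~1 = 0
~~~P = ~0 = 1
~~~~P = ~1 = 0
~~~~~P -> ~~~~P = 1 -> 0 = 0
This gives 0 ≠ 1.

No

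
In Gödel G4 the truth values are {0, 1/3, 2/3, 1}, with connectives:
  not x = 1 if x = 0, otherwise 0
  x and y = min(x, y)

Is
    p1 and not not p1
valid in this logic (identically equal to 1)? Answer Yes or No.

Counterexample: take p1 = 0.
not p1 = not 0 = 1
not not p1 = not 1 = 0
p1 and not not p1 = 0 and 0 = 0
This gives 0 ≠ 1.

No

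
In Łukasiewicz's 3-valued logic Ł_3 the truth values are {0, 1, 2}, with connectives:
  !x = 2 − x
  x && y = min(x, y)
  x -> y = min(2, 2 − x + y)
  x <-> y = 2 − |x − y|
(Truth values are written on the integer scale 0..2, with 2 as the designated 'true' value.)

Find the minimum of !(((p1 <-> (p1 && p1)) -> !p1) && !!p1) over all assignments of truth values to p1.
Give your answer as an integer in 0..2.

1

Take p1 = 1:
p1 && p1 = 1 && 1 = 1
p1 <-> (p1 && p1) = 1 <-> 1 = 2
!p1 = !1 = 1
(p1 <-> (p1 && p1)) -> !p1 = 2 -> 1 = 1
!p1 = !1 = 1
!!p1 = !1 = 1
((p1 <-> (p1 && p1)) -> !p1) && !!p1 = 1 && 1 = 1
!(((p1 <-> (p1 && p1)) -> !p1) && !!p1) = !1 = 1
No assignment yields a value below 1, so this is the minimum.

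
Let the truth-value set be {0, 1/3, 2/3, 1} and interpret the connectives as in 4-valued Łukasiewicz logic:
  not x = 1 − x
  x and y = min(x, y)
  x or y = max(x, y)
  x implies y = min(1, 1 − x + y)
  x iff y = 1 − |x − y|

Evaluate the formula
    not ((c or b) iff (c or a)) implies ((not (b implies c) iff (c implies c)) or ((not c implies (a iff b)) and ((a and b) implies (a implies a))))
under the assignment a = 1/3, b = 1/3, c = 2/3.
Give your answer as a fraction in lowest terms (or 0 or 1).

1

c or b = 2/3 or 1/3 = 2/3
c or a = 2/3 or 1/3 = 2/3
(c or b) iff (c or a) = 2/3 iff 2/3 = 1
not ((c or b) iff (c or a)) = not 1 = 0
b implies c = 1/3 implies 2/3 = 1
not (b implies c) = not 1 = 0
c implies c = 2/3 implies 2/3 = 1
not (b implies c) iff (c implies c) = 0 iff 1 = 0
not c = not 2/3 = 1/3
a iff b = 1/3 iff 1/3 = 1
not c implies (a iff b) = 1/3 implies 1 = 1
a and b = 1/3 and 1/3 = 1/3
a implies a = 1/3 implies 1/3 = 1
(a and b) implies (a implies a) = 1/3 implies 1 = 1
(not c implies (a iff b)) and ((a and b) implies (a implies a)) = 1 and 1 = 1
(not (b implies c) iff (c implies c)) or ((not c implies (a iff b)) and ((a and b) implies (a implies a))) = 0 or 1 = 1
not ((c or b) iff (c or a)) implies ((not (b implies c) iff (c implies c)) or ((not c implies (a iff b)) and ((a and b) implies (a implies a)))) = 0 implies 1 = 1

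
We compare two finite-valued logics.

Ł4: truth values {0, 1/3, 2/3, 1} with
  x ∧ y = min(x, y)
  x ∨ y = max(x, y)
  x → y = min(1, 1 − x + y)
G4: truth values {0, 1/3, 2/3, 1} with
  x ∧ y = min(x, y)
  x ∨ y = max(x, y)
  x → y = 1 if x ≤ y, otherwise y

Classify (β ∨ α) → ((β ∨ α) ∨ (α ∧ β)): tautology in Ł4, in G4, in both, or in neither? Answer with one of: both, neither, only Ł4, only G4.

In Ł4: every assignment gives 1 — tautology.
In G4: every assignment gives 1 — tautology.

both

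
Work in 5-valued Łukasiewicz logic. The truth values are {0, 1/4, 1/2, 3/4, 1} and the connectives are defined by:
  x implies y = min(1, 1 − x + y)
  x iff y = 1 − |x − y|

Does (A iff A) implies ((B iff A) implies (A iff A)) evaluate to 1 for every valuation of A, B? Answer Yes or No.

Yes

At A = 1/2, B = 1/2, for instance:
A iff A = 1/2 iff 1/2 = 1
B iff A = 1/2 iff 1/2 = 1
(B iff A) implies (A iff A) = 1 implies 1 = 1
(A iff A) implies ((B iff A) implies (A iff A)) = 1 implies 1 = 1
and checking the remaining 24 assignments likewise gives ≥ 1 in every case.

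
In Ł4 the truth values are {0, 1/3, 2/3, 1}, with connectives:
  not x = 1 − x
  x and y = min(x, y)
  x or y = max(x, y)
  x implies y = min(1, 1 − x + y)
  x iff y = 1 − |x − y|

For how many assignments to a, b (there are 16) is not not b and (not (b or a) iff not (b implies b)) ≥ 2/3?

a = 0, b = 0 ↦ 0  <
a = 0, b = 1/3 ↦ 1/3  <
a = 0, b = 2/3 ↦ 2/3  ≥
a = 0, b = 1 ↦ 1  ≥
a = 1/3, b = 0 ↦ 0  <
a = 1/3, b = 1/3 ↦ 1/3  <
a = 1/3, b = 2/3 ↦ 2/3  ≥
a = 1/3, b = 1 ↦ 1  ≥
a = 2/3, b = 0 ↦ 0  <
a = 2/3, b = 1/3 ↦ 1/3  <
a = 2/3, b = 2/3 ↦ 2/3  ≥
a = 2/3, b = 1 ↦ 1  ≥
a = 1, b = 0 ↦ 0  <
a = 1, b = 1/3 ↦ 1/3  <
a = 1, b = 2/3 ↦ 2/3  ≥
a = 1, b = 1 ↦ 1  ≥
So 8 of the 16 assignments meet the threshold.

8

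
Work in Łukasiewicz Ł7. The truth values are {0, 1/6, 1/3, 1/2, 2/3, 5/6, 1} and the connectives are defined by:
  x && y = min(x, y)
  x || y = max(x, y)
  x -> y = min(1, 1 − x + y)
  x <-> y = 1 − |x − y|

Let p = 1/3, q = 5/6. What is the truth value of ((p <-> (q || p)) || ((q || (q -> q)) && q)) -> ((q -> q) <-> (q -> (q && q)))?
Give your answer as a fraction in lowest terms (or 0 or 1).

q || p = 5/6 || 1/3 = 5/6
p <-> (q || p) = 1/3 <-> 5/6 = 1/2
q -> q = 5/6 -> 5/6 = 1
q || (q -> q) = 5/6 || 1 = 1
(q || (q -> q)) && q = 1 && 5/6 = 5/6
(p <-> (q || p)) || ((q || (q -> q)) && q) = 1/2 || 5/6 = 5/6
q -> q = 5/6 -> 5/6 = 1
q && q = 5/6 && 5/6 = 5/6
q -> (q && q) = 5/6 -> 5/6 = 1
(q -> q) <-> (q -> (q && q)) = 1 <-> 1 = 1
((p <-> (q || p)) || ((q || (q -> q)) && q)) -> ((q -> q) <-> (q -> (q && q))) = 5/6 -> 1 = 1

1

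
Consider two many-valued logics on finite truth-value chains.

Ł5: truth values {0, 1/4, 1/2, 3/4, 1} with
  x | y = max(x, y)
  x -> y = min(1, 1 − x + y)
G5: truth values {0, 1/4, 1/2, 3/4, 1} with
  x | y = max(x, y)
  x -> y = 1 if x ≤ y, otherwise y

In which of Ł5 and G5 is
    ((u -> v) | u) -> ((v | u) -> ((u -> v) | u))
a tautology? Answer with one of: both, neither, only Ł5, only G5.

In Ł5: every assignment gives 1 — tautology.
In G5: every assignment gives 1 — tautology.

both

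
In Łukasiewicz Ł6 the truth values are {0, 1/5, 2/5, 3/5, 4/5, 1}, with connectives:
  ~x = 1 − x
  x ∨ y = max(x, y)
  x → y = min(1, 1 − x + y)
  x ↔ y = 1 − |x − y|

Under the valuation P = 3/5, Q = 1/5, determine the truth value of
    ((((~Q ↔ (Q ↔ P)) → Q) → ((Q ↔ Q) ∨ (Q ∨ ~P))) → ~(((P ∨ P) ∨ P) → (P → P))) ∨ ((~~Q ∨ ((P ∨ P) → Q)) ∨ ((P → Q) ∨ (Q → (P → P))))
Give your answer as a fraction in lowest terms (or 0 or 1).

~Q = ~1/5 = 4/5
Q ↔ P = 1/5 ↔ 3/5 = 3/5
~Q ↔ (Q ↔ P) = 4/5 ↔ 3/5 = 4/5
(~Q ↔ (Q ↔ P)) → Q = 4/5 → 1/5 = 2/5
Q ↔ Q = 1/5 ↔ 1/5 = 1
~P = ~3/5 = 2/5
Q ∨ ~P = 1/5 ∨ 2/5 = 2/5
(Q ↔ Q) ∨ (Q ∨ ~P) = 1 ∨ 2/5 = 1
((~Q ↔ (Q ↔ P)) → Q) → ((Q ↔ Q) ∨ (Q ∨ ~P)) = 2/5 → 1 = 1
P ∨ P = 3/5 ∨ 3/5 = 3/5
(P ∨ P) ∨ P = 3/5 ∨ 3/5 = 3/5
P → P = 3/5 → 3/5 = 1
((P ∨ P) ∨ P) → (P → P) = 3/5 → 1 = 1
~(((P ∨ P) ∨ P) → (P → P)) = ~1 = 0
(((~Q ↔ (Q ↔ P)) → Q) → ((Q ↔ Q) ∨ (Q ∨ ~P))) → ~(((P ∨ P) ∨ P) → (P → P)) = 1 → 0 = 0
~Q = ~1/5 = 4/5
~~Q = ~4/5 = 1/5
P ∨ P = 3/5 ∨ 3/5 = 3/5
(P ∨ P) → Q = 3/5 → 1/5 = 3/5
~~Q ∨ ((P ∨ P) → Q) = 1/5 ∨ 3/5 = 3/5
P → Q = 3/5 → 1/5 = 3/5
P → P = 3/5 → 3/5 = 1
Q → (P → P) = 1/5 → 1 = 1
(P → Q) ∨ (Q → (P → P)) = 3/5 ∨ 1 = 1
(~~Q ∨ ((P ∨ P) → Q)) ∨ ((P → Q) ∨ (Q → (P → P))) = 3/5 ∨ 1 = 1
((((~Q ↔ (Q ↔ P)) → Q) → ((Q ↔ Q) ∨ (Q ∨ ~P))) → ~(((P ∨ P) ∨ P) → (P → P))) ∨ ((~~Q ∨ ((P ∨ P) → Q)) ∨ ((P → Q) ∨ (Q → (P → P)))) = 0 ∨ 1 = 1

1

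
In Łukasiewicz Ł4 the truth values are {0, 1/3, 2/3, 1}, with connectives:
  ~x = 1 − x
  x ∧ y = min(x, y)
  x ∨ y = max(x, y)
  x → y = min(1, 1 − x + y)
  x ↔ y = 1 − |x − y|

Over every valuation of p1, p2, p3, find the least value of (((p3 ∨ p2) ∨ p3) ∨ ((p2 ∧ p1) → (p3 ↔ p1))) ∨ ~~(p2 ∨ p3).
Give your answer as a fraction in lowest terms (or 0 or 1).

2/3

Take p1 = 2/3, p2 = 2/3, p3 = 0:
p3 ∨ p2 = 0 ∨ 2/3 = 2/3
(p3 ∨ p2) ∨ p3 = 2/3 ∨ 0 = 2/3
p2 ∧ p1 = 2/3 ∧ 2/3 = 2/3
p3 ↔ p1 = 0 ↔ 2/3 = 1/3
(p2 ∧ p1) → (p3 ↔ p1) = 2/3 → 1/3 = 2/3
((p3 ∨ p2) ∨ p3) ∨ ((p2 ∧ p1) → (p3 ↔ p1)) = 2/3 ∨ 2/3 = 2/3
p2 ∨ p3 = 2/3 ∨ 0 = 2/3
~(p2 ∨ p3) = ~2/3 = 1/3
~~(p2 ∨ p3) = ~1/3 = 2/3
(((p3 ∨ p2) ∨ p3) ∨ ((p2 ∧ p1) → (p3 ↔ p1))) ∨ ~~(p2 ∨ p3) = 2/3 ∨ 2/3 = 2/3
No assignment yields a value below 2/3, so this is the minimum.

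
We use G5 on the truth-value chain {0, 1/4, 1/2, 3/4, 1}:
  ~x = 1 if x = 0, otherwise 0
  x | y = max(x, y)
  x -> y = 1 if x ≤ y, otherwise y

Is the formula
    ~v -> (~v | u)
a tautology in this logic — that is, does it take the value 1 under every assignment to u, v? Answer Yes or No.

At u = 1, v = 3/4, for instance:
~v = ~3/4 = 0
~v | u = 0 | 1 = 1
~v -> (~v | u) = 0 -> 1 = 1
and checking the remaining 24 assignments likewise gives ≥ 1 in every case.

Yes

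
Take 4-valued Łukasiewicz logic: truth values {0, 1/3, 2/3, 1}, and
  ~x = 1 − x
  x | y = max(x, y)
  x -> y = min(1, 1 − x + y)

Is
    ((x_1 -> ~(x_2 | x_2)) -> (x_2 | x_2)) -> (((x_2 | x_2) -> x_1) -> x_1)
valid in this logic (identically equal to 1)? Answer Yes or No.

Counterexample: take x_1 = 2/3, x_2 = 2/3.
x_2 | x_2 = 2/3 | 2/3 = 2/3
~(x_2 | x_2) = ~2/3 = 1/3
x_1 -> ~(x_2 | x_2) = 2/3 -> 1/3 = 2/3
x_2 | x_2 = 2/3 | 2/3 = 2/3
(x_1 -> ~(x_2 | x_2)) -> (x_2 | x_2) = 2/3 -> 2/3 = 1
x_2 | x_2 = 2/3 | 2/3 = 2/3
(x_2 | x_2) -> x_1 = 2/3 -> 2/3 = 1
((x_2 | x_2) -> x_1) -> x_1 = 1 -> 2/3 = 2/3
((x_1 -> ~(x_2 | x_2)) -> (x_2 | x_2)) -> (((x_2 | x_2) -> x_1) -> x_1) = 1 -> 2/3 = 2/3
This gives 2/3 ≠ 1.

No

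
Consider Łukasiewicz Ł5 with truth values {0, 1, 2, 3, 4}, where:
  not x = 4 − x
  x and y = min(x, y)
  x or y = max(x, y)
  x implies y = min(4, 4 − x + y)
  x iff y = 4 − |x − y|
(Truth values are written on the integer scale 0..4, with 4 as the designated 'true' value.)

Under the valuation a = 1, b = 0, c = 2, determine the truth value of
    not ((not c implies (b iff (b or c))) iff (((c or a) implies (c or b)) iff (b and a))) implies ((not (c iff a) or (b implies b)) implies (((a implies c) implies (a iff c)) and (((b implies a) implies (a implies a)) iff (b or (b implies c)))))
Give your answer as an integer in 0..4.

not c = not 2 = 2
b or c = 0 or 2 = 2
b iff (b or c) = 0 iff 2 = 2
not c implies (b iff (b or c)) = 2 implies 2 = 4
c or a = 2 or 1 = 2
c or b = 2 or 0 = 2
(c or a) implies (c or b) = 2 implies 2 = 4
b and a = 0 and 1 = 0
((c or a) implies (c or b)) iff (b and a) = 4 iff 0 = 0
(not c implies (b iff (b or c))) iff (((c or a) implies (c or b)) iff (b and a)) = 4 iff 0 = 0
not ((not c implies (b iff (b or c))) iff (((c or a) implies (c or b)) iff (b and a))) = not 0 = 4
c iff a = 2 iff 1 = 3
not (c iff a) = not 3 = 1
b implies b = 0 implies 0 = 4
not (c iff a) or (b implies b) = 1 or 4 = 4
a implies c = 1 implies 2 = 4
a iff c = 1 iff 2 = 3
(a implies c) implies (a iff c) = 4 implies 3 = 3
b implies a = 0 implies 1 = 4
a implies a = 1 implies 1 = 4
(b implies a) implies (a implies a) = 4 implies 4 = 4
b implies c = 0 implies 2 = 4
b or (b implies c) = 0 or 4 = 4
((b implies a) implies (a implies a)) iff (b or (b implies c)) = 4 iff 4 = 4
((a implies c) implies (a iff c)) and (((b implies a) implies (a implies a)) iff (b or (b implies c))) = 3 and 4 = 3
(not (c iff a) or (b implies b)) implies (((a implies c) implies (a iff c)) and (((b implies a) implies (a implies a)) iff (b or (b implies c)))) = 4 implies 3 = 3
not ((not c implies (b iff (b or c))) iff (((c or a) implies (c or b)) iff (b and a))) implies ((not (c iff a) or (b implies b)) implies (((a implies c) implies (a iff c)) and (((b implies a) implies (a implies a)) iff (b or (b implies c))))) = 4 implies 3 = 3

3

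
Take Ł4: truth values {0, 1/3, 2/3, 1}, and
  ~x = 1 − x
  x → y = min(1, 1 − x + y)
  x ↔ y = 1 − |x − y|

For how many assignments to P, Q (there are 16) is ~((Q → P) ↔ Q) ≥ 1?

P = 0, Q = 0 ↦ 1  ≥
P = 0, Q = 1/3 ↦ 1/3  <
P = 0, Q = 2/3 ↦ 1/3  <
P = 0, Q = 1 ↦ 1  ≥
P = 1/3, Q = 0 ↦ 1  ≥
P = 1/3, Q = 1/3 ↦ 2/3  <
P = 1/3, Q = 2/3 ↦ 0  <
P = 1/3, Q = 1 ↦ 2/3  <
P = 2/3, Q = 0 ↦ 1  ≥
P = 2/3, Q = 1/3 ↦ 2/3  <
P = 2/3, Q = 2/3 ↦ 1/3  <
P = 2/3, Q = 1 ↦ 1/3  <
P = 1, Q = 0 ↦ 1  ≥
P = 1, Q = 1/3 ↦ 2/3  <
P = 1, Q = 2/3 ↦ 1/3  <
P = 1, Q = 1 ↦ 0  <
So 5 of the 16 assignments meet the threshold.

5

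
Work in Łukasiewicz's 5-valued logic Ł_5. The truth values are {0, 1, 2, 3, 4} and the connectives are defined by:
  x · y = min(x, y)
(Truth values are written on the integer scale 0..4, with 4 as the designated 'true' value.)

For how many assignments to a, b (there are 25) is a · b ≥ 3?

4

value 4: 1 assignment (counts)
value 3: 3 assignments (counts)
value 2: 5 assignments
value 1: 7 assignments
value 0: 9 assignments
So 4 of the 25 assignments meet the threshold.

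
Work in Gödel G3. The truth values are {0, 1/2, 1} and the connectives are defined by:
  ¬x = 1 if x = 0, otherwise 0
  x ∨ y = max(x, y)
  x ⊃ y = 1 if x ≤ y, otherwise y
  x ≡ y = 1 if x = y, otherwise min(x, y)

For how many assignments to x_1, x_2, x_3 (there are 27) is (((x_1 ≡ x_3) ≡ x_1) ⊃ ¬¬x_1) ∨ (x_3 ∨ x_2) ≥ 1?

value 1: 25 assignments (counts)
value 1/2: 2 assignments
So 25 of the 27 assignments meet the threshold.

25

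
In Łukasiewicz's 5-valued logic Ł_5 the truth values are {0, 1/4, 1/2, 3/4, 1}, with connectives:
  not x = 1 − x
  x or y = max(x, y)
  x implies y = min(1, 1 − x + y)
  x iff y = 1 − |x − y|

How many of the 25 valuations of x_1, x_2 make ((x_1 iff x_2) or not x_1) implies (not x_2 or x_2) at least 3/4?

23

value 1: 17 assignments (counts)
value 3/4: 6 assignments (counts)
value 1/2: 2 assignments
So 23 of the 25 assignments meet the threshold.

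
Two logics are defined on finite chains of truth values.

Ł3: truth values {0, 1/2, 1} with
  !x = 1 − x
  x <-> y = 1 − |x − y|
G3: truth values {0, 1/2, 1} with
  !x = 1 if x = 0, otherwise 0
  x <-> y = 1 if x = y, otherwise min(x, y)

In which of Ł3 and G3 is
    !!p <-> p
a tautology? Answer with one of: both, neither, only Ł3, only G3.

In Ł3: every assignment gives 1 — tautology.
In G3: at p = 1/2 the value is 1/2 — not a tautology.

only Ł3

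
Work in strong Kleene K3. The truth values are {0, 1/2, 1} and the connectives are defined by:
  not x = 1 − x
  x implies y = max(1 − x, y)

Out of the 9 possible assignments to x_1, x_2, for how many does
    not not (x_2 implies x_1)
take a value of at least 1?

x_1 = 0, x_2 = 0 ↦ 1  ≥
x_1 = 0, x_2 = 1/2 ↦ 1/2  <
x_1 = 0, x_2 = 1 ↦ 0  <
x_1 = 1/2, x_2 = 0 ↦ 1  ≥
x_1 = 1/2, x_2 = 1/2 ↦ 1/2  <
x_1 = 1/2, x_2 = 1 ↦ 1/2  <
x_1 = 1, x_2 = 0 ↦ 1  ≥
x_1 = 1, x_2 = 1/2 ↦ 1  ≥
x_1 = 1, x_2 = 1 ↦ 1  ≥
So 5 of the 9 assignments meet the threshold.

5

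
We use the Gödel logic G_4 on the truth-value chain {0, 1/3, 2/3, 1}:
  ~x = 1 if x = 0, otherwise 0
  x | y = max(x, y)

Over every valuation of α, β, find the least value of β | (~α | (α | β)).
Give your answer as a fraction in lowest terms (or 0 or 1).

1/3

Take α = 1/3, β = 0:
~α = ~1/3 = 0
α | β = 1/3 | 0 = 1/3
~α | (α | β) = 0 | 1/3 = 1/3
β | (~α | (α | β)) = 0 | 1/3 = 1/3
No assignment yields a value below 1/3, so this is the minimum.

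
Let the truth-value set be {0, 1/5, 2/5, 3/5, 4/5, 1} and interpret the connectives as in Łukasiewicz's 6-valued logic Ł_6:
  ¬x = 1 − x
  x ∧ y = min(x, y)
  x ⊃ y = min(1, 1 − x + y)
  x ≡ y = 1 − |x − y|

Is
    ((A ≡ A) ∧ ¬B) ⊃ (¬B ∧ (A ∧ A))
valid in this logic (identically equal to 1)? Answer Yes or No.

No

Counterexample: take A = 0, B = 0.
A ≡ A = 0 ≡ 0 = 1
¬B = ¬0 = 1
(A ≡ A) ∧ ¬B = 1 ∧ 1 = 1
¬B = ¬0 = 1
A ∧ A = 0 ∧ 0 = 0
¬B ∧ (A ∧ A) = 1 ∧ 0 = 0
((A ≡ A) ∧ ¬B) ⊃ (¬B ∧ (A ∧ A)) = 1 ⊃ 0 = 0
This gives 0 ≠ 1.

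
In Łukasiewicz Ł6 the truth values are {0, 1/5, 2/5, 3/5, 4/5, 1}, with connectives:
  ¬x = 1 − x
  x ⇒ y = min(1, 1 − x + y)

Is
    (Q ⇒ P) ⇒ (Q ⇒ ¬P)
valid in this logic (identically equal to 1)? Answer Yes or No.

Counterexample: take P = 3/5, Q = 3/5.
Q ⇒ P = 3/5 ⇒ 3/5 = 1
¬P = ¬3/5 = 2/5
Q ⇒ ¬P = 3/5 ⇒ 2/5 = 4/5
(Q ⇒ P) ⇒ (Q ⇒ ¬P) = 1 ⇒ 4/5 = 4/5
This gives 4/5 ≠ 1.

No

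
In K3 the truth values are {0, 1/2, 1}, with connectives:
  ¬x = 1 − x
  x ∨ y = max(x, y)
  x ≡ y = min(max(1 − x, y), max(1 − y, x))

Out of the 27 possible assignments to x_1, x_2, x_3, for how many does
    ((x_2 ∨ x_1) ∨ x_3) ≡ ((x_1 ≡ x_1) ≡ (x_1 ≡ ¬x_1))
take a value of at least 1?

value 1: 1 assignment (counts)
value 1/2: 12 assignments
value 0: 14 assignments
So 1 of the 27 assignments meets the threshold.

1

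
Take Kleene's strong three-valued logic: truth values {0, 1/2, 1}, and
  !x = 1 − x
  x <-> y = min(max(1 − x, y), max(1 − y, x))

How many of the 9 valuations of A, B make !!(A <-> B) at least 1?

A = 0, B = 0 ↦ 1  ≥
A = 0, B = 1/2 ↦ 1/2  <
A = 0, B = 1 ↦ 0  <
A = 1/2, B = 0 ↦ 1/2  <
A = 1/2, B = 1/2 ↦ 1/2  <
A = 1/2, B = 1 ↦ 1/2  <
A = 1, B = 0 ↦ 0  <
A = 1, B = 1/2 ↦ 1/2  <
A = 1, B = 1 ↦ 1  ≥
So 2 of the 9 assignments meet the threshold.

2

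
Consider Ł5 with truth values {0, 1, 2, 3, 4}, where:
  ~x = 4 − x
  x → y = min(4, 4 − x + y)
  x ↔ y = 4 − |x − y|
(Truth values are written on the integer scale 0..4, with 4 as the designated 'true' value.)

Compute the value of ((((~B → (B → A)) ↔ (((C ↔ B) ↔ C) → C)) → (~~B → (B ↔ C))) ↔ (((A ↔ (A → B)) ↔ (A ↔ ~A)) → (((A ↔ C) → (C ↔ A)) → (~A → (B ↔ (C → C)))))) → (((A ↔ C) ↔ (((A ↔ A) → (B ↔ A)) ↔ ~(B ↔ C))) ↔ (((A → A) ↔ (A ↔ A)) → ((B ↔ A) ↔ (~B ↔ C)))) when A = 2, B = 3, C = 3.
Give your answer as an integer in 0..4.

3

~B = ~3 = 1
B → A = 3 → 2 = 3
~B → (B → A) = 1 → 3 = 4
C ↔ B = 3 ↔ 3 = 4
(C ↔ B) ↔ C = 4 ↔ 3 = 3
((C ↔ B) ↔ C) → C = 3 → 3 = 4
(~B → (B → A)) ↔ (((C ↔ B) ↔ C) → C) = 4 ↔ 4 = 4
~B = ~3 = 1
~~B = ~1 = 3
B ↔ C = 3 ↔ 3 = 4
~~B → (B ↔ C) = 3 → 4 = 4
((~B → (B → A)) ↔ (((C ↔ B) ↔ C) → C)) → (~~B → (B ↔ C)) = 4 → 4 = 4
A → B = 2 → 3 = 4
A ↔ (A → B) = 2 ↔ 4 = 2
~A = ~2 = 2
A ↔ ~A = 2 ↔ 2 = 4
(A ↔ (A → B)) ↔ (A ↔ ~A) = 2 ↔ 4 = 2
A ↔ C = 2 ↔ 3 = 3
C ↔ A = 3 ↔ 2 = 3
(A ↔ C) → (C ↔ A) = 3 → 3 = 4
~A = ~2 = 2
C → C = 3 → 3 = 4
B ↔ (C → C) = 3 ↔ 4 = 3
~A → (B ↔ (C → C)) = 2 → 3 = 4
((A ↔ C) → (C ↔ A)) → (~A → (B ↔ (C → C))) = 4 → 4 = 4
((A ↔ (A → B)) ↔ (A ↔ ~A)) → (((A ↔ C) → (C ↔ A)) → (~A → (B ↔ (C → C)))) = 2 → 4 = 4
(((~B → (B → A)) ↔ (((C ↔ B) ↔ C) → C)) → (~~B → (B ↔ C))) ↔ (((A ↔ (A → B)) ↔ (A ↔ ~A)) → (((A ↔ C) → (C ↔ A)) → (~A → (B ↔ (C → C))))) = 4 ↔ 4 = 4
A ↔ C = 2 ↔ 3 = 3
A ↔ A = 2 ↔ 2 = 4
B ↔ A = 3 ↔ 2 = 3
(A ↔ A) → (B ↔ A) = 4 → 3 = 3
B ↔ C = 3 ↔ 3 = 4
~(B ↔ C) = ~4 = 0
((A ↔ A) → (B ↔ A)) ↔ ~(B ↔ C) = 3 ↔ 0 = 1
(A ↔ C) ↔ (((A ↔ A) → (B ↔ A)) ↔ ~(B ↔ C)) = 3 ↔ 1 = 2
A → A = 2 → 2 = 4
A ↔ A = 2 ↔ 2 = 4
(A → A) ↔ (A ↔ A) = 4 ↔ 4 = 4
B ↔ A = 3 ↔ 2 = 3
~B = ~3 = 1
~B ↔ C = 1 ↔ 3 = 2
(B ↔ A) ↔ (~B ↔ C) = 3 ↔ 2 = 3
((A → A) ↔ (A ↔ A)) → ((B ↔ A) ↔ (~B ↔ C)) = 4 → 3 = 3
((A ↔ C) ↔ (((A ↔ A) → (B ↔ A)) ↔ ~(B ↔ C))) ↔ (((A → A) ↔ (A ↔ A)) → ((B ↔ A) ↔ (~B ↔ C))) = 2 ↔ 3 = 3
((((~B → (B → A)) ↔ (((C ↔ B) ↔ C) → C)) → (~~B → (B ↔ C))) ↔ (((A ↔ (A → B)) ↔ (A ↔ ~A)) → (((A ↔ C) → (C ↔ A)) → (~A → (B ↔ (C → C)))))) → (((A ↔ C) ↔ (((A ↔ A) → (B ↔ A)) ↔ ~(B ↔ C))) ↔ (((A → A) ↔ (A ↔ A)) → ((B ↔ A) ↔ (~B ↔ C)))) = 4 → 3 = 3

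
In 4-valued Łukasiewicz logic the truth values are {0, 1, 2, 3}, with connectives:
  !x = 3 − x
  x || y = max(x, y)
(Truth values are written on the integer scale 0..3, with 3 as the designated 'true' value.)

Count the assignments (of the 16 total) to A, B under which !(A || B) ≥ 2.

4

A = 0, B = 0 ↦ 3  ≥
A = 0, B = 1 ↦ 2  ≥
A = 0, B = 2 ↦ 1  <
A = 0, B = 3 ↦ 0  <
A = 1, B = 0 ↦ 2  ≥
A = 1, B = 1 ↦ 2  ≥
A = 1, B = 2 ↦ 1  <
A = 1, B = 3 ↦ 0  <
A = 2, B = 0 ↦ 1  <
A = 2, B = 1 ↦ 1  <
A = 2, B = 2 ↦ 1  <
A = 2, B = 3 ↦ 0  <
A = 3, B = 0 ↦ 0  <
A = 3, B = 1 ↦ 0  <
A = 3, B = 2 ↦ 0  <
A = 3, B = 3 ↦ 0  <
So 4 of the 16 assignments meet the threshold.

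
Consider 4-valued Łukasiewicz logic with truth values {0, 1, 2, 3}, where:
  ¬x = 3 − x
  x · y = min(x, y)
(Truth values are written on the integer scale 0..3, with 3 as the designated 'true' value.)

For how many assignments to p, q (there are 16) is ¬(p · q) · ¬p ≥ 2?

p = 0, q = 0 ↦ 3  ≥
p = 0, q = 1 ↦ 3  ≥
p = 0, q = 2 ↦ 3  ≥
p = 0, q = 3 ↦ 3  ≥
p = 1, q = 0 ↦ 2  ≥
p = 1, q = 1 ↦ 2  ≥
p = 1, q = 2 ↦ 2  ≥
p = 1, q = 3 ↦ 2  ≥
p = 2, q = 0 ↦ 1  <
p = 2, q = 1 ↦ 1  <
p = 2, q = 2 ↦ 1  <
p = 2, q = 3 ↦ 1  <
p = 3, q = 0 ↦ 0  <
p = 3, q = 1 ↦ 0  <
p = 3, q = 2 ↦ 0  <
p = 3, q = 3 ↦ 0  <
So 8 of the 16 assignments meet the threshold.

8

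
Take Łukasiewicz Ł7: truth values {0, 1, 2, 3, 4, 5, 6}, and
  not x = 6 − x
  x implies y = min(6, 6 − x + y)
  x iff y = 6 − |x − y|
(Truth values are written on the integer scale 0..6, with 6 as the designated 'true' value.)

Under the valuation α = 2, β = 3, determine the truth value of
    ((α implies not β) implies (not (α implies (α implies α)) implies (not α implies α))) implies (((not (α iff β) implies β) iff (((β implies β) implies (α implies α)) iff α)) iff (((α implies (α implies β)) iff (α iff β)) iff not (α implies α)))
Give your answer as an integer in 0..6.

5

not β = not 3 = 3
α implies not β = 2 implies 3 = 6
α implies α = 2 implies 2 = 6
α implies (α implies α) = 2 implies 6 = 6
not (α implies (α implies α)) = not 6 = 0
not α = not 2 = 4
not α implies α = 4 implies 2 = 4
not (α implies (α implies α)) implies (not α implies α) = 0 implies 4 = 6
(α implies not β) implies (not (α implies (α implies α)) implies (not α implies α)) = 6 implies 6 = 6
α iff β = 2 iff 3 = 5
not (α iff β) = not 5 = 1
not (α iff β) implies β = 1 implies 3 = 6
β implies β = 3 implies 3 = 6
α implies α = 2 implies 2 = 6
(β implies β) implies (α implies α) = 6 implies 6 = 6
((β implies β) implies (α implies α)) iff α = 6 iff 2 = 2
(not (α iff β) implies β) iff (((β implies β) implies (α implies α)) iff α) = 6 iff 2 = 2
α implies β = 2 implies 3 = 6
α implies (α implies β) = 2 implies 6 = 6
α iff β = 2 iff 3 = 5
(α implies (α implies β)) iff (α iff β) = 6 iff 5 = 5
α implies α = 2 implies 2 = 6
not (α implies α) = not 6 = 0
((α implies (α implies β)) iff (α iff β)) iff not (α implies α) = 5 iff 0 = 1
((not (α iff β) implies β) iff (((β implies β) implies (α implies α)) iff α)) iff (((α implies (α implies β)) iff (α iff β)) iff not (α implies α)) = 2 iff 1 = 5
((α implies not β) implies (not (α implies (α implies α)) implies (not α implies α))) implies (((not (α iff β) implies β) iff (((β implies β) implies (α implies α)) iff α)) iff (((α implies (α implies β)) iff (α iff β)) iff not (α implies α))) = 6 implies 5 = 5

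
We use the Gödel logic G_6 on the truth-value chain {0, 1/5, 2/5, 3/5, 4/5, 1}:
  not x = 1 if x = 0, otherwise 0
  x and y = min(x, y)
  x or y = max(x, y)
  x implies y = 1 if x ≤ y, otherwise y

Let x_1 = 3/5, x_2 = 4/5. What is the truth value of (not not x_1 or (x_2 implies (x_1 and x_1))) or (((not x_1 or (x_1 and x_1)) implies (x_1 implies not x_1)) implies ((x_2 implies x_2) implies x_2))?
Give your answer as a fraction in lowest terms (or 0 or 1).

1

not x_1 = not 3/5 = 0
not not x_1 = not 0 = 1
x_1 and x_1 = 3/5 and 3/5 = 3/5
x_2 implies (x_1 and x_1) = 4/5 implies 3/5 = 3/5
not not x_1 or (x_2 implies (x_1 and x_1)) = 1 or 3/5 = 1
not x_1 = not 3/5 = 0
x_1 and x_1 = 3/5 and 3/5 = 3/5
not x_1 or (x_1 and x_1) = 0 or 3/5 = 3/5
not x_1 = not 3/5 = 0
x_1 implies not x_1 = 3/5 implies 0 = 0
(not x_1 or (x_1 and x_1)) implies (x_1 implies not x_1) = 3/5 implies 0 = 0
x_2 implies x_2 = 4/5 implies 4/5 = 1
(x_2 implies x_2) implies x_2 = 1 implies 4/5 = 4/5
((not x_1 or (x_1 and x_1)) implies (x_1 implies not x_1)) implies ((x_2 implies x_2) implies x_2) = 0 implies 4/5 = 1
(not not x_1 or (x_2 implies (x_1 and x_1))) or (((not x_1 or (x_1 and x_1)) implies (x_1 implies not x_1)) implies ((x_2 implies x_2) implies x_2)) = 1 or 1 = 1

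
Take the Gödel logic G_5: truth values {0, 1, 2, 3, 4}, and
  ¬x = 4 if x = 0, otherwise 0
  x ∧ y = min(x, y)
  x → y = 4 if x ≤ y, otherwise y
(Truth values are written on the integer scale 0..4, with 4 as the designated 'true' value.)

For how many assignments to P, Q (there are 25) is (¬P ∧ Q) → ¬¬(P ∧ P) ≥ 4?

value 4: 21 assignments (counts)
value 0: 4 assignments
So 21 of the 25 assignments meet the threshold.

21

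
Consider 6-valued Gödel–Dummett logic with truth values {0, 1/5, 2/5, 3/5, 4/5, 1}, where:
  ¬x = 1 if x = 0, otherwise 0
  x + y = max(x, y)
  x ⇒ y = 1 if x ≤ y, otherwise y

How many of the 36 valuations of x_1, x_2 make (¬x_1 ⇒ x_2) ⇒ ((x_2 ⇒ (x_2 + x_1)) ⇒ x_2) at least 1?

value 1: 11 assignments (counts)
value 4/5: 5 assignments
value 3/5: 5 assignments
value 2/5: 5 assignments
value 1/5: 5 assignments
value 0: 5 assignments
So 11 of the 36 assignments meet the threshold.

11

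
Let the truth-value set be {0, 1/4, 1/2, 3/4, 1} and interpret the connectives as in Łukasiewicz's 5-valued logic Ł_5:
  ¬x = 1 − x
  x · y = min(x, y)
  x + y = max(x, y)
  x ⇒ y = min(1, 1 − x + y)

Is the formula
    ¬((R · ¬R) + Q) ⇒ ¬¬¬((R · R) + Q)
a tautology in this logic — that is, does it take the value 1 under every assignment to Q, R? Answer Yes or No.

Counterexample: take Q = 0, R = 3/4.
¬R = ¬3/4 = 1/4
R · ¬R = 3/4 · 1/4 = 1/4
(R · ¬R) + Q = 1/4 + 0 = 1/4
¬((R · ¬R) + Q) = ¬1/4 = 3/4
R · R = 3/4 · 3/4 = 3/4
(R · R) + Q = 3/4 + 0 = 3/4
¬((R · R) + Q) = ¬3/4 = 1/4
¬¬((R · R) + Q) = ¬1/4 = 3/4
¬¬¬((R · R) + Q) = ¬3/4 = 1/4
¬((R · ¬R) + Q) ⇒ ¬¬¬((R · R) + Q) = 3/4 ⇒ 1/4 = 1/2
This gives 1/2 ≠ 1.

No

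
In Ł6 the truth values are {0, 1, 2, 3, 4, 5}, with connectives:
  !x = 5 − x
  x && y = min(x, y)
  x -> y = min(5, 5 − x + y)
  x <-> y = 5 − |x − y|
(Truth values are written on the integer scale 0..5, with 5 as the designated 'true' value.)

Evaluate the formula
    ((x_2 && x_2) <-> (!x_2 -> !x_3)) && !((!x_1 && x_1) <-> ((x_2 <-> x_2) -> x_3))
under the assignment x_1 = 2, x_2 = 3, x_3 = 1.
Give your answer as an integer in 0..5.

1

x_2 && x_2 = 3 && 3 = 3
!x_2 = !3 = 2
!x_3 = !1 = 4
!x_2 -> !x_3 = 2 -> 4 = 5
(x_2 && x_2) <-> (!x_2 -> !x_3) = 3 <-> 5 = 3
!x_1 = !2 = 3
!x_1 && x_1 = 3 && 2 = 2
x_2 <-> x_2 = 3 <-> 3 = 5
(x_2 <-> x_2) -> x_3 = 5 -> 1 = 1
(!x_1 && x_1) <-> ((x_2 <-> x_2) -> x_3) = 2 <-> 1 = 4
!((!x_1 && x_1) <-> ((x_2 <-> x_2) -> x_3)) = !4 = 1
((x_2 && x_2) <-> (!x_2 -> !x_3)) && !((!x_1 && x_1) <-> ((x_2 <-> x_2) -> x_3)) = 3 && 1 = 1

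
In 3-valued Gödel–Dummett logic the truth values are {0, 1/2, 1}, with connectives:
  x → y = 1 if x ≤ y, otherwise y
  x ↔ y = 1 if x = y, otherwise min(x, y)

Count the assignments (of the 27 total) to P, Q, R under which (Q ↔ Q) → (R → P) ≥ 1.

18

value 1: 18 assignments (counts)
value 1/2: 3 assignments
value 0: 6 assignments
So 18 of the 27 assignments meet the threshold.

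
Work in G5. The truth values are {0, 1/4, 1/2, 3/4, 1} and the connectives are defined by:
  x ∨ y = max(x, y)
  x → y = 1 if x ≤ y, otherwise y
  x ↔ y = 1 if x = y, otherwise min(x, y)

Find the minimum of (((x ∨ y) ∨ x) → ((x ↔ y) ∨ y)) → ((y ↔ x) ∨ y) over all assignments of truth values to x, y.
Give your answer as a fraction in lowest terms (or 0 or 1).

1/4

Take x = 0, y = 1/4:
x ∨ y = 0 ∨ 1/4 = 1/4
(x ∨ y) ∨ x = 1/4 ∨ 0 = 1/4
x ↔ y = 0 ↔ 1/4 = 0
(x ↔ y) ∨ y = 0 ∨ 1/4 = 1/4
((x ∨ y) ∨ x) → ((x ↔ y) ∨ y) = 1/4 → 1/4 = 1
y ↔ x = 1/4 ↔ 0 = 0
(y ↔ x) ∨ y = 0 ∨ 1/4 = 1/4
(((x ∨ y) ∨ x) → ((x ↔ y) ∨ y)) → ((y ↔ x) ∨ y) = 1 → 1/4 = 1/4
No assignment yields a value below 1/4, so this is the minimum.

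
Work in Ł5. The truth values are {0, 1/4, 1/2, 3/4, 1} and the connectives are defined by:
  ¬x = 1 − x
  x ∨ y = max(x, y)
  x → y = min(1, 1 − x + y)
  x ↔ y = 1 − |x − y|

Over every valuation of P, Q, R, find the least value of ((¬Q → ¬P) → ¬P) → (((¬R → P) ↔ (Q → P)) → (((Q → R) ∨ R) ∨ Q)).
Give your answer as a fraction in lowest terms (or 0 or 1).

3/4

Take P = 0, Q = 3/4, R = 1/4:
¬Q = ¬3/4 = 1/4
¬P = ¬0 = 1
¬Q → ¬P = 1/4 → 1 = 1
¬P = ¬0 = 1
(¬Q → ¬P) → ¬P = 1 → 1 = 1
¬R = ¬1/4 = 3/4
¬R → P = 3/4 → 0 = 1/4
Q → P = 3/4 → 0 = 1/4
(¬R → P) ↔ (Q → P) = 1/4 ↔ 1/4 = 1
Q → R = 3/4 → 1/4 = 1/2
(Q → R) ∨ R = 1/2 ∨ 1/4 = 1/2
((Q → R) ∨ R) ∨ Q = 1/2 ∨ 3/4 = 3/4
((¬R → P) ↔ (Q → P)) → (((Q → R) ∨ R) ∨ Q) = 1 → 3/4 = 3/4
((¬Q → ¬P) → ¬P) → (((¬R → P) ↔ (Q → P)) → (((Q → R) ∨ R) ∨ Q)) = 1 → 3/4 = 3/4
No assignment yields a value below 3/4, so this is the minimum.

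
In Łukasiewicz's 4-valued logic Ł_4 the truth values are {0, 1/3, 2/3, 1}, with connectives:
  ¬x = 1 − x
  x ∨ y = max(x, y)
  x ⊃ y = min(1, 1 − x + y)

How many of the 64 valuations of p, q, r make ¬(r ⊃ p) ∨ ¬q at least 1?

19

value 1: 19 assignments (counts)
value 2/3: 19 assignments
value 1/3: 16 assignments
value 0: 10 assignments
So 19 of the 64 assignments meet the threshold.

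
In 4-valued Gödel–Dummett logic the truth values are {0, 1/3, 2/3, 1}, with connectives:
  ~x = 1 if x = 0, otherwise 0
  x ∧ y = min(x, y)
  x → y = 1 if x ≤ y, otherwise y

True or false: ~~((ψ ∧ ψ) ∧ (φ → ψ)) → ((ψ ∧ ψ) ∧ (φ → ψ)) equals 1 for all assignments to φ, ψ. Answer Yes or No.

Counterexample: take φ = 0, ψ = 1/3.
ψ ∧ ψ = 1/3 ∧ 1/3 = 1/3
φ → ψ = 0 → 1/3 = 1
(ψ ∧ ψ) ∧ (φ → ψ) = 1/3 ∧ 1 = 1/3
~((ψ ∧ ψ) ∧ (φ → ψ)) = ~1/3 = 0
~~((ψ ∧ ψ) ∧ (φ → ψ)) = ~0 = 1
~~((ψ ∧ ψ) ∧ (φ → ψ)) → ((ψ ∧ ψ) ∧ (φ → ψ)) = 1 → 1/3 = 1/3
This gives 1/3 ≠ 1.

No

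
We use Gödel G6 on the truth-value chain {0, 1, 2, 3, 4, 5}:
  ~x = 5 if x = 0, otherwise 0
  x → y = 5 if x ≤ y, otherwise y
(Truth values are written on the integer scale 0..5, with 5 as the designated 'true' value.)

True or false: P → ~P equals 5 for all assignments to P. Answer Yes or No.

Counterexample: take P = 1.
~P = ~1 = 0
P → ~P = 1 → 0 = 0
This gives 0 ≠ 5.

No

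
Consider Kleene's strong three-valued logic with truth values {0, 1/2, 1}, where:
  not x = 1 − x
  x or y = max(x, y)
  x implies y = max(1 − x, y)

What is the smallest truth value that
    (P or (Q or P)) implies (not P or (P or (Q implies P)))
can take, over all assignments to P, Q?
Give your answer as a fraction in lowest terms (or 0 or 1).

1/2

Take P = 1/2, Q = 1/2:
Q or P = 1/2 or 1/2 = 1/2
P or (Q or P) = 1/2 or 1/2 = 1/2
not P = not 1/2 = 1/2
Q implies P = 1/2 implies 1/2 = 1/2
P or (Q implies P) = 1/2 or 1/2 = 1/2
not P or (P or (Q implies P)) = 1/2 or 1/2 = 1/2
(P or (Q or P)) implies (not P or (P or (Q implies P))) = 1/2 implies 1/2 = 1/2
No assignment yields a value below 1/2, so this is the minimum.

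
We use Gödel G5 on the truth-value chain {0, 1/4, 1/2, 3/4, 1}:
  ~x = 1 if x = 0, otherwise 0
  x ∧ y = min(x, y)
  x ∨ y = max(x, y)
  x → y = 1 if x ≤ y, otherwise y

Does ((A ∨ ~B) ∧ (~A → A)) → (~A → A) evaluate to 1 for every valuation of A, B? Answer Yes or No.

At A = 1, B = 3/4, for instance:
~B = ~3/4 = 0
A ∨ ~B = 1 ∨ 0 = 1
~A = ~1 = 0
~A → A = 0 → 1 = 1
(A ∨ ~B) ∧ (~A → A) = 1 ∧ 1 = 1
((A ∨ ~B) ∧ (~A → A)) → (~A → A) = 1 → 1 = 1
and checking the remaining 24 assignments likewise gives ≥ 1 in every case.

Yes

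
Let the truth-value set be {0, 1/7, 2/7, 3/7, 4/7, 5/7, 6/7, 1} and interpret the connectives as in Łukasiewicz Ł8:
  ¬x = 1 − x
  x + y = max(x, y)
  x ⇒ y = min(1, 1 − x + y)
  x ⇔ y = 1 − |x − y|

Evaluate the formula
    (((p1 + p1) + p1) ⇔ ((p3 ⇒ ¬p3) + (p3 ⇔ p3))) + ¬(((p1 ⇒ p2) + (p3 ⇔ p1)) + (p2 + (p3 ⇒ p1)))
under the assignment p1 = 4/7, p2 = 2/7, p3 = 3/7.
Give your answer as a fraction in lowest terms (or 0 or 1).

4/7

p1 + p1 = 4/7 + 4/7 = 4/7
(p1 + p1) + p1 = 4/7 + 4/7 = 4/7
¬p3 = ¬3/7 = 4/7
p3 ⇒ ¬p3 = 3/7 ⇒ 4/7 = 1
p3 ⇔ p3 = 3/7 ⇔ 3/7 = 1
(p3 ⇒ ¬p3) + (p3 ⇔ p3) = 1 + 1 = 1
((p1 + p1) + p1) ⇔ ((p3 ⇒ ¬p3) + (p3 ⇔ p3)) = 4/7 ⇔ 1 = 4/7
p1 ⇒ p2 = 4/7 ⇒ 2/7 = 5/7
p3 ⇔ p1 = 3/7 ⇔ 4/7 = 6/7
(p1 ⇒ p2) + (p3 ⇔ p1) = 5/7 + 6/7 = 6/7
p3 ⇒ p1 = 3/7 ⇒ 4/7 = 1
p2 + (p3 ⇒ p1) = 2/7 + 1 = 1
((p1 ⇒ p2) + (p3 ⇔ p1)) + (p2 + (p3 ⇒ p1)) = 6/7 + 1 = 1
¬(((p1 ⇒ p2) + (p3 ⇔ p1)) + (p2 + (p3 ⇒ p1))) = ¬1 = 0
(((p1 + p1) + p1) ⇔ ((p3 ⇒ ¬p3) + (p3 ⇔ p3))) + ¬(((p1 ⇒ p2) + (p3 ⇔ p1)) + (p2 + (p3 ⇒ p1))) = 4/7 + 0 = 4/7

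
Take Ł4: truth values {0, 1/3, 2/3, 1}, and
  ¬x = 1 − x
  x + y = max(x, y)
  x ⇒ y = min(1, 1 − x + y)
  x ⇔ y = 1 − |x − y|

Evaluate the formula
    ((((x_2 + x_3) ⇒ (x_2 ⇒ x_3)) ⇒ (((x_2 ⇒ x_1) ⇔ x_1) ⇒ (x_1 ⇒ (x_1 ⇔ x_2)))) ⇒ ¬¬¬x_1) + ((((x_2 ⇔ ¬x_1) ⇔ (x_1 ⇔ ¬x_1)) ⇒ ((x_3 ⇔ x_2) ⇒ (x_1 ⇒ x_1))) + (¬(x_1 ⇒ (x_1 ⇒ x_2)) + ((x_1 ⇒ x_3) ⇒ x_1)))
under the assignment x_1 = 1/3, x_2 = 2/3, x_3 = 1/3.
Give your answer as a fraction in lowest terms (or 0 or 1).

x_2 + x_3 = 2/3 + 1/3 = 2/3
x_2 ⇒ x_3 = 2/3 ⇒ 1/3 = 2/3
(x_2 + x_3) ⇒ (x_2 ⇒ x_3) = 2/3 ⇒ 2/3 = 1
x_2 ⇒ x_1 = 2/3 ⇒ 1/3 = 2/3
(x_2 ⇒ x_1) ⇔ x_1 = 2/3 ⇔ 1/3 = 2/3
x_1 ⇔ x_2 = 1/3 ⇔ 2/3 = 2/3
x_1 ⇒ (x_1 ⇔ x_2) = 1/3 ⇒ 2/3 = 1
((x_2 ⇒ x_1) ⇔ x_1) ⇒ (x_1 ⇒ (x_1 ⇔ x_2)) = 2/3 ⇒ 1 = 1
((x_2 + x_3) ⇒ (x_2 ⇒ x_3)) ⇒ (((x_2 ⇒ x_1) ⇔ x_1) ⇒ (x_1 ⇒ (x_1 ⇔ x_2))) = 1 ⇒ 1 = 1
¬x_1 = ¬1/3 = 2/3
¬¬x_1 = ¬2/3 = 1/3
¬¬¬x_1 = ¬1/3 = 2/3
(((x_2 + x_3) ⇒ (x_2 ⇒ x_3)) ⇒ (((x_2 ⇒ x_1) ⇔ x_1) ⇒ (x_1 ⇒ (x_1 ⇔ x_2)))) ⇒ ¬¬¬x_1 = 1 ⇒ 2/3 = 2/3
¬x_1 = ¬1/3 = 2/3
x_2 ⇔ ¬x_1 = 2/3 ⇔ 2/3 = 1
¬x_1 = ¬1/3 = 2/3
x_1 ⇔ ¬x_1 = 1/3 ⇔ 2/3 = 2/3
(x_2 ⇔ ¬x_1) ⇔ (x_1 ⇔ ¬x_1) = 1 ⇔ 2/3 = 2/3
x_3 ⇔ x_2 = 1/3 ⇔ 2/3 = 2/3
x_1 ⇒ x_1 = 1/3 ⇒ 1/3 = 1
(x_3 ⇔ x_2) ⇒ (x_1 ⇒ x_1) = 2/3 ⇒ 1 = 1
((x_2 ⇔ ¬x_1) ⇔ (x_1 ⇔ ¬x_1)) ⇒ ((x_3 ⇔ x_2) ⇒ (x_1 ⇒ x_1)) = 2/3 ⇒ 1 = 1
x_1 ⇒ x_2 = 1/3 ⇒ 2/3 = 1
x_1 ⇒ (x_1 ⇒ x_2) = 1/3 ⇒ 1 = 1
¬(x_1 ⇒ (x_1 ⇒ x_2)) = ¬1 = 0
x_1 ⇒ x_3 = 1/3 ⇒ 1/3 = 1
(x_1 ⇒ x_3) ⇒ x_1 = 1 ⇒ 1/3 = 1/3
¬(x_1 ⇒ (x_1 ⇒ x_2)) + ((x_1 ⇒ x_3) ⇒ x_1) = 0 + 1/3 = 1/3
(((x_2 ⇔ ¬x_1) ⇔ (x_1 ⇔ ¬x_1)) ⇒ ((x_3 ⇔ x_2) ⇒ (x_1 ⇒ x_1))) + (¬(x_1 ⇒ (x_1 ⇒ x_2)) + ((x_1 ⇒ x_3) ⇒ x_1)) = 1 + 1/3 = 1
((((x_2 + x_3) ⇒ (x_2 ⇒ x_3)) ⇒ (((x_2 ⇒ x_1) ⇔ x_1) ⇒ (x_1 ⇒ (x_1 ⇔ x_2)))) ⇒ ¬¬¬x_1) + ((((x_2 ⇔ ¬x_1) ⇔ (x_1 ⇔ ¬x_1)) ⇒ ((x_3 ⇔ x_2) ⇒ (x_1 ⇒ x_1))) + (¬(x_1 ⇒ (x_1 ⇒ x_2)) + ((x_1 ⇒ x_3) ⇒ x_1))) = 2/3 + 1 = 1

1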